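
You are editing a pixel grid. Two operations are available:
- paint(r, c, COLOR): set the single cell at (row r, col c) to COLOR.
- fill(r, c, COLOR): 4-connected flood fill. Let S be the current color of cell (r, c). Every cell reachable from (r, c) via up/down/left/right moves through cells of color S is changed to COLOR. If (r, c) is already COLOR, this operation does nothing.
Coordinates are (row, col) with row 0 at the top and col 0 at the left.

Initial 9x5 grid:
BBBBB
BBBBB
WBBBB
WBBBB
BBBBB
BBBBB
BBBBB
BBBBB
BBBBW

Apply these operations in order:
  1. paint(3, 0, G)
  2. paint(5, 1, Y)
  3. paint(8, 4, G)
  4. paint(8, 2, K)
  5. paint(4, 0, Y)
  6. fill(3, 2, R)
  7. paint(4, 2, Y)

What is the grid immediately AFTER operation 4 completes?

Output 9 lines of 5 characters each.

Answer: BBBBB
BBBBB
WBBBB
GBBBB
BBBBB
BYBBB
BBBBB
BBBBB
BBKBG

Derivation:
After op 1 paint(3,0,G):
BBBBB
BBBBB
WBBBB
GBBBB
BBBBB
BBBBB
BBBBB
BBBBB
BBBBW
After op 2 paint(5,1,Y):
BBBBB
BBBBB
WBBBB
GBBBB
BBBBB
BYBBB
BBBBB
BBBBB
BBBBW
After op 3 paint(8,4,G):
BBBBB
BBBBB
WBBBB
GBBBB
BBBBB
BYBBB
BBBBB
BBBBB
BBBBG
After op 4 paint(8,2,K):
BBBBB
BBBBB
WBBBB
GBBBB
BBBBB
BYBBB
BBBBB
BBBBB
BBKBG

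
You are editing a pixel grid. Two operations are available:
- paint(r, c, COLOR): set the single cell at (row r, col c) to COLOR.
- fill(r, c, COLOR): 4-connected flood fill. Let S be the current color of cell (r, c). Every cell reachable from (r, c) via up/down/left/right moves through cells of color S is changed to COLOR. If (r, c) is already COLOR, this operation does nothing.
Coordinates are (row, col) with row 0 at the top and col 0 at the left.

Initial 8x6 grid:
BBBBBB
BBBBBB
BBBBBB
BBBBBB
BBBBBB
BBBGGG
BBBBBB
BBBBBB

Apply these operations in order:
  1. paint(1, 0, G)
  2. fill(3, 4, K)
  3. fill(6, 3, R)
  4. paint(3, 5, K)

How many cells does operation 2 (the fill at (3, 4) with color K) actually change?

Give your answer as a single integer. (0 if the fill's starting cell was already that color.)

Answer: 44

Derivation:
After op 1 paint(1,0,G):
BBBBBB
GBBBBB
BBBBBB
BBBBBB
BBBBBB
BBBGGG
BBBBBB
BBBBBB
After op 2 fill(3,4,K) [44 cells changed]:
KKKKKK
GKKKKK
KKKKKK
KKKKKK
KKKKKK
KKKGGG
KKKKKK
KKKKKK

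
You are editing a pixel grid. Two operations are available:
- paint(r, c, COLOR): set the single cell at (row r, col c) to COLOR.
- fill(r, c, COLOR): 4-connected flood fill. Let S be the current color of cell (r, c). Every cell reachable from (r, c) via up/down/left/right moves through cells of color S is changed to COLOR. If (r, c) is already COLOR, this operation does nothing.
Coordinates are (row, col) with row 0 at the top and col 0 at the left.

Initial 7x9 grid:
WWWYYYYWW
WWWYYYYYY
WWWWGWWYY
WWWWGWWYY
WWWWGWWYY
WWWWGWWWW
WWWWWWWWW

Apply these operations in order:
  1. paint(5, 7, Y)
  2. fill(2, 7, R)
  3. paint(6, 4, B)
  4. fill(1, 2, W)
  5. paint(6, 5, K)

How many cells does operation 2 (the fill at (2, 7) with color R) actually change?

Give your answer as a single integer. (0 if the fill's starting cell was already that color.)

After op 1 paint(5,7,Y):
WWWYYYYWW
WWWYYYYYY
WWWWGWWYY
WWWWGWWYY
WWWWGWWYY
WWWWGWWYW
WWWWWWWWW
After op 2 fill(2,7,R) [17 cells changed]:
WWWRRRRWW
WWWRRRRRR
WWWWGWWRR
WWWWGWWRR
WWWWGWWRR
WWWWGWWRW
WWWWWWWWW

Answer: 17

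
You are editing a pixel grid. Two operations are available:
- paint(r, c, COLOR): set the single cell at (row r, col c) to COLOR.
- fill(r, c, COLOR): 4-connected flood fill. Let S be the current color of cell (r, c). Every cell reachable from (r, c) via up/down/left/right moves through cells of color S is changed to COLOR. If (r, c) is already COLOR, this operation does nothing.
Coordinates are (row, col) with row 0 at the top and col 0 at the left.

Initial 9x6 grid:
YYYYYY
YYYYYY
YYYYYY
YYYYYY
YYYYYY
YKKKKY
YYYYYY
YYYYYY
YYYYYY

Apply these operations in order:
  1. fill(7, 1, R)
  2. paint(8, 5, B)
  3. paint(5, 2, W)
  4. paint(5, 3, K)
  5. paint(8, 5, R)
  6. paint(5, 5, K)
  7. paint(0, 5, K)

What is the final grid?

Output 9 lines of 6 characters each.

Answer: RRRRRK
RRRRRR
RRRRRR
RRRRRR
RRRRRR
RKWKKK
RRRRRR
RRRRRR
RRRRRR

Derivation:
After op 1 fill(7,1,R) [50 cells changed]:
RRRRRR
RRRRRR
RRRRRR
RRRRRR
RRRRRR
RKKKKR
RRRRRR
RRRRRR
RRRRRR
After op 2 paint(8,5,B):
RRRRRR
RRRRRR
RRRRRR
RRRRRR
RRRRRR
RKKKKR
RRRRRR
RRRRRR
RRRRRB
After op 3 paint(5,2,W):
RRRRRR
RRRRRR
RRRRRR
RRRRRR
RRRRRR
RKWKKR
RRRRRR
RRRRRR
RRRRRB
After op 4 paint(5,3,K):
RRRRRR
RRRRRR
RRRRRR
RRRRRR
RRRRRR
RKWKKR
RRRRRR
RRRRRR
RRRRRB
After op 5 paint(8,5,R):
RRRRRR
RRRRRR
RRRRRR
RRRRRR
RRRRRR
RKWKKR
RRRRRR
RRRRRR
RRRRRR
After op 6 paint(5,5,K):
RRRRRR
RRRRRR
RRRRRR
RRRRRR
RRRRRR
RKWKKK
RRRRRR
RRRRRR
RRRRRR
After op 7 paint(0,5,K):
RRRRRK
RRRRRR
RRRRRR
RRRRRR
RRRRRR
RKWKKK
RRRRRR
RRRRRR
RRRRRR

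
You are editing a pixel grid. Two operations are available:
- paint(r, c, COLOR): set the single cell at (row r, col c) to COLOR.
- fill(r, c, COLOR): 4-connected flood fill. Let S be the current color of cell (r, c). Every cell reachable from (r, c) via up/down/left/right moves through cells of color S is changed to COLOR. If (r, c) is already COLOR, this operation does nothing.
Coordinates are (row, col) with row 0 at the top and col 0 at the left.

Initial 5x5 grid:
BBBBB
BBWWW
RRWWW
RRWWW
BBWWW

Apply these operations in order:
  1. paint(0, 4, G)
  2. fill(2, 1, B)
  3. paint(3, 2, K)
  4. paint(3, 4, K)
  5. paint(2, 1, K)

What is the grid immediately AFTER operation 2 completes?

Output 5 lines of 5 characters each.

After op 1 paint(0,4,G):
BBBBG
BBWWW
RRWWW
RRWWW
BBWWW
After op 2 fill(2,1,B) [4 cells changed]:
BBBBG
BBWWW
BBWWW
BBWWW
BBWWW

Answer: BBBBG
BBWWW
BBWWW
BBWWW
BBWWW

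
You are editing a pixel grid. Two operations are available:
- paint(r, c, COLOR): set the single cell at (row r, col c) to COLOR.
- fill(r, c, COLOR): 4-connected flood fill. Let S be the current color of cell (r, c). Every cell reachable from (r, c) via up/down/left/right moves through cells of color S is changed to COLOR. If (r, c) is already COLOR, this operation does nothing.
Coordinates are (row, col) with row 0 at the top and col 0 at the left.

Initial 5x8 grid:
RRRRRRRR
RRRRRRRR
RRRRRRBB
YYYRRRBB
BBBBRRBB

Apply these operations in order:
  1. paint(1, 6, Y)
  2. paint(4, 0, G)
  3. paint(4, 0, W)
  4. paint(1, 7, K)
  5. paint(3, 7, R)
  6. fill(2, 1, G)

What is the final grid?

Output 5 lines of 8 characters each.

After op 1 paint(1,6,Y):
RRRRRRRR
RRRRRRYR
RRRRRRBB
YYYRRRBB
BBBBRRBB
After op 2 paint(4,0,G):
RRRRRRRR
RRRRRRYR
RRRRRRBB
YYYRRRBB
GBBBRRBB
After op 3 paint(4,0,W):
RRRRRRRR
RRRRRRYR
RRRRRRBB
YYYRRRBB
WBBBRRBB
After op 4 paint(1,7,K):
RRRRRRRR
RRRRRRYK
RRRRRRBB
YYYRRRBB
WBBBRRBB
After op 5 paint(3,7,R):
RRRRRRRR
RRRRRRYK
RRRRRRBB
YYYRRRBR
WBBBRRBB
After op 6 fill(2,1,G) [25 cells changed]:
GGGGGGGG
GGGGGGYK
GGGGGGBB
YYYGGGBR
WBBBGGBB

Answer: GGGGGGGG
GGGGGGYK
GGGGGGBB
YYYGGGBR
WBBBGGBB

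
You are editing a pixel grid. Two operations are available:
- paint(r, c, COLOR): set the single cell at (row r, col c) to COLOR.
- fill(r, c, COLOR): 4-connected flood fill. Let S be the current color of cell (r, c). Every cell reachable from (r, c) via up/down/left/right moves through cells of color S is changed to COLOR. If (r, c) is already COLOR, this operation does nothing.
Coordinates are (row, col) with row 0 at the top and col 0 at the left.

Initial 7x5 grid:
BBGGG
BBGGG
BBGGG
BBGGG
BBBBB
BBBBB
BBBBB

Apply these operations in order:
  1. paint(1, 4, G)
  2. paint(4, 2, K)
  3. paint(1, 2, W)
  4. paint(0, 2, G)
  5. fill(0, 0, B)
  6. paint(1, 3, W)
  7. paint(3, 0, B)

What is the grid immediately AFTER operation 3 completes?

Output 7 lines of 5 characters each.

After op 1 paint(1,4,G):
BBGGG
BBGGG
BBGGG
BBGGG
BBBBB
BBBBB
BBBBB
After op 2 paint(4,2,K):
BBGGG
BBGGG
BBGGG
BBGGG
BBKBB
BBBBB
BBBBB
After op 3 paint(1,2,W):
BBGGG
BBWGG
BBGGG
BBGGG
BBKBB
BBBBB
BBBBB

Answer: BBGGG
BBWGG
BBGGG
BBGGG
BBKBB
BBBBB
BBBBB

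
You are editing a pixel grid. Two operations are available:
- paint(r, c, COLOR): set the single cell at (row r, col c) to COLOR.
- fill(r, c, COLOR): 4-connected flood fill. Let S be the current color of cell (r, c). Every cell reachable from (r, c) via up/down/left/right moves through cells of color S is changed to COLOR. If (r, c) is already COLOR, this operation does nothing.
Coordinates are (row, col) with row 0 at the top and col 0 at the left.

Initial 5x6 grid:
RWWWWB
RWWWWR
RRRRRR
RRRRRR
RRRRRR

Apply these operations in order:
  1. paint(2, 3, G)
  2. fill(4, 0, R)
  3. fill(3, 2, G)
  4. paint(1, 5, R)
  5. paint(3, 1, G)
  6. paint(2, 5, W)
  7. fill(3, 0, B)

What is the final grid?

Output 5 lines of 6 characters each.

After op 1 paint(2,3,G):
RWWWWB
RWWWWR
RRRGRR
RRRRRR
RRRRRR
After op 2 fill(4,0,R) [0 cells changed]:
RWWWWB
RWWWWR
RRRGRR
RRRRRR
RRRRRR
After op 3 fill(3,2,G) [20 cells changed]:
GWWWWB
GWWWWG
GGGGGG
GGGGGG
GGGGGG
After op 4 paint(1,5,R):
GWWWWB
GWWWWR
GGGGGG
GGGGGG
GGGGGG
After op 5 paint(3,1,G):
GWWWWB
GWWWWR
GGGGGG
GGGGGG
GGGGGG
After op 6 paint(2,5,W):
GWWWWB
GWWWWR
GGGGGW
GGGGGG
GGGGGG
After op 7 fill(3,0,B) [19 cells changed]:
BWWWWB
BWWWWR
BBBBBW
BBBBBB
BBBBBB

Answer: BWWWWB
BWWWWR
BBBBBW
BBBBBB
BBBBBB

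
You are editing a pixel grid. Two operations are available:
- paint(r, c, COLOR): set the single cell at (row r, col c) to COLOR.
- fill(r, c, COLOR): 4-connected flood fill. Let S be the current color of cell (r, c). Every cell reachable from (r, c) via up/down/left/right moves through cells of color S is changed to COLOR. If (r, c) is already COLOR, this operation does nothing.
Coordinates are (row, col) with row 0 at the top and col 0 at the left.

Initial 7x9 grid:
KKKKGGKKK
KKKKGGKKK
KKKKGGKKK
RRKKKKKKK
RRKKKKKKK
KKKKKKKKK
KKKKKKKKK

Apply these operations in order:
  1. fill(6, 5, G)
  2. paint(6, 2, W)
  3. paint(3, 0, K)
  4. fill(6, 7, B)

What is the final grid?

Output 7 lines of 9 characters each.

After op 1 fill(6,5,G) [53 cells changed]:
GGGGGGGGG
GGGGGGGGG
GGGGGGGGG
RRGGGGGGG
RRGGGGGGG
GGGGGGGGG
GGGGGGGGG
After op 2 paint(6,2,W):
GGGGGGGGG
GGGGGGGGG
GGGGGGGGG
RRGGGGGGG
RRGGGGGGG
GGGGGGGGG
GGWGGGGGG
After op 3 paint(3,0,K):
GGGGGGGGG
GGGGGGGGG
GGGGGGGGG
KRGGGGGGG
RRGGGGGGG
GGGGGGGGG
GGWGGGGGG
After op 4 fill(6,7,B) [58 cells changed]:
BBBBBBBBB
BBBBBBBBB
BBBBBBBBB
KRBBBBBBB
RRBBBBBBB
BBBBBBBBB
BBWBBBBBB

Answer: BBBBBBBBB
BBBBBBBBB
BBBBBBBBB
KRBBBBBBB
RRBBBBBBB
BBBBBBBBB
BBWBBBBBB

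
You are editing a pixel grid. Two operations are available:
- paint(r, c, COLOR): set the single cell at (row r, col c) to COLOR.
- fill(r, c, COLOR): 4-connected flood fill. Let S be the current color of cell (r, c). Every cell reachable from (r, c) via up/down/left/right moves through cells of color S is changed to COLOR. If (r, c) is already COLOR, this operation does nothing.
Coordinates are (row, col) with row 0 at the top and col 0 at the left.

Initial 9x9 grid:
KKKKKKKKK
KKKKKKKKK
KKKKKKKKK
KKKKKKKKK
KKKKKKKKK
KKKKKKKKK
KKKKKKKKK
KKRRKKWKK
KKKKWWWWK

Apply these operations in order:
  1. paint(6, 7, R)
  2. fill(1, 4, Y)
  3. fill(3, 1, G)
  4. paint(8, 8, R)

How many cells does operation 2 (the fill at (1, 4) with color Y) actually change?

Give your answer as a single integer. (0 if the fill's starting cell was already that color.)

Answer: 73

Derivation:
After op 1 paint(6,7,R):
KKKKKKKKK
KKKKKKKKK
KKKKKKKKK
KKKKKKKKK
KKKKKKKKK
KKKKKKKKK
KKKKKKKRK
KKRRKKWKK
KKKKWWWWK
After op 2 fill(1,4,Y) [73 cells changed]:
YYYYYYYYY
YYYYYYYYY
YYYYYYYYY
YYYYYYYYY
YYYYYYYYY
YYYYYYYYY
YYYYYYYRY
YYRRYYWYY
YYYYWWWWY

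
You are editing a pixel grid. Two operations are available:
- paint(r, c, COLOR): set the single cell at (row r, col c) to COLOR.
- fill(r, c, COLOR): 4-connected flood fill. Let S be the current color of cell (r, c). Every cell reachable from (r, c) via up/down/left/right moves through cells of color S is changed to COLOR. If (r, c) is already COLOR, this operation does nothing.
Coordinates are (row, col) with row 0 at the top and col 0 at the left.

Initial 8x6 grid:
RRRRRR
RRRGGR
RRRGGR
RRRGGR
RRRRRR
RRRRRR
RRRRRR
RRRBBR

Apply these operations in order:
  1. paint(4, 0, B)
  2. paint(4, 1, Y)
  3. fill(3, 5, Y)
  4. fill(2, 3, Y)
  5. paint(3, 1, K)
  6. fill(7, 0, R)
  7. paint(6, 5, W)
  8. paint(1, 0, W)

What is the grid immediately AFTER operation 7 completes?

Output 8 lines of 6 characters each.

Answer: RRRRRR
RRRRRR
RRRRRR
RKRRRR
BRRRRR
RRRRRR
RRRRRW
RRRBBR

Derivation:
After op 1 paint(4,0,B):
RRRRRR
RRRGGR
RRRGGR
RRRGGR
BRRRRR
RRRRRR
RRRRRR
RRRBBR
After op 2 paint(4,1,Y):
RRRRRR
RRRGGR
RRRGGR
RRRGGR
BYRRRR
RRRRRR
RRRRRR
RRRBBR
After op 3 fill(3,5,Y) [38 cells changed]:
YYYYYY
YYYGGY
YYYGGY
YYYGGY
BYYYYY
YYYYYY
YYYYYY
YYYBBY
After op 4 fill(2,3,Y) [6 cells changed]:
YYYYYY
YYYYYY
YYYYYY
YYYYYY
BYYYYY
YYYYYY
YYYYYY
YYYBBY
After op 5 paint(3,1,K):
YYYYYY
YYYYYY
YYYYYY
YKYYYY
BYYYYY
YYYYYY
YYYYYY
YYYBBY
After op 6 fill(7,0,R) [44 cells changed]:
RRRRRR
RRRRRR
RRRRRR
RKRRRR
BRRRRR
RRRRRR
RRRRRR
RRRBBR
After op 7 paint(6,5,W):
RRRRRR
RRRRRR
RRRRRR
RKRRRR
BRRRRR
RRRRRR
RRRRRW
RRRBBR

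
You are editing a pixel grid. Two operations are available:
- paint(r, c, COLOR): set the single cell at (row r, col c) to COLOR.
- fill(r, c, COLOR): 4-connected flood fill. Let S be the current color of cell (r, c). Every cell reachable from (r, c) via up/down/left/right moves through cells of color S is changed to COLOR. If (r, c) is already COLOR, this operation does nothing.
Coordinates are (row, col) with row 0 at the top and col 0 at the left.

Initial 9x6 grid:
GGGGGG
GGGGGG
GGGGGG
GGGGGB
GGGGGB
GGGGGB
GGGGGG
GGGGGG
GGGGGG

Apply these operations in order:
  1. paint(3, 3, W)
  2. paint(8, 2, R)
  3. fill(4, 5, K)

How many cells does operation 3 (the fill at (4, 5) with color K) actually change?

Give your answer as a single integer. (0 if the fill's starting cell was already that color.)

Answer: 3

Derivation:
After op 1 paint(3,3,W):
GGGGGG
GGGGGG
GGGGGG
GGGWGB
GGGGGB
GGGGGB
GGGGGG
GGGGGG
GGGGGG
After op 2 paint(8,2,R):
GGGGGG
GGGGGG
GGGGGG
GGGWGB
GGGGGB
GGGGGB
GGGGGG
GGGGGG
GGRGGG
After op 3 fill(4,5,K) [3 cells changed]:
GGGGGG
GGGGGG
GGGGGG
GGGWGK
GGGGGK
GGGGGK
GGGGGG
GGGGGG
GGRGGG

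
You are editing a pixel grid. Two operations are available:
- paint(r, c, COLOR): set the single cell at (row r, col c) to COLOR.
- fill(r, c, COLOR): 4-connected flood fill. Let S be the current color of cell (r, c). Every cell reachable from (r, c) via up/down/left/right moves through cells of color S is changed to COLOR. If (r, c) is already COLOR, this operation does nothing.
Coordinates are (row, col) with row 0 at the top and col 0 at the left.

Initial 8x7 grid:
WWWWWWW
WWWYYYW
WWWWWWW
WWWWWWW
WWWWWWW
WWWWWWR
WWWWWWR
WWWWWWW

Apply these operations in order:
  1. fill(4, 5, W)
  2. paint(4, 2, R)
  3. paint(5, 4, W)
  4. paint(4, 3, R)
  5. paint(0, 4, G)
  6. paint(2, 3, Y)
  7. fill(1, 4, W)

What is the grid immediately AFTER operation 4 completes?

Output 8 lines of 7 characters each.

Answer: WWWWWWW
WWWYYYW
WWWWWWW
WWWWWWW
WWRRWWW
WWWWWWR
WWWWWWR
WWWWWWW

Derivation:
After op 1 fill(4,5,W) [0 cells changed]:
WWWWWWW
WWWYYYW
WWWWWWW
WWWWWWW
WWWWWWW
WWWWWWR
WWWWWWR
WWWWWWW
After op 2 paint(4,2,R):
WWWWWWW
WWWYYYW
WWWWWWW
WWWWWWW
WWRWWWW
WWWWWWR
WWWWWWR
WWWWWWW
After op 3 paint(5,4,W):
WWWWWWW
WWWYYYW
WWWWWWW
WWWWWWW
WWRWWWW
WWWWWWR
WWWWWWR
WWWWWWW
After op 4 paint(4,3,R):
WWWWWWW
WWWYYYW
WWWWWWW
WWWWWWW
WWRRWWW
WWWWWWR
WWWWWWR
WWWWWWW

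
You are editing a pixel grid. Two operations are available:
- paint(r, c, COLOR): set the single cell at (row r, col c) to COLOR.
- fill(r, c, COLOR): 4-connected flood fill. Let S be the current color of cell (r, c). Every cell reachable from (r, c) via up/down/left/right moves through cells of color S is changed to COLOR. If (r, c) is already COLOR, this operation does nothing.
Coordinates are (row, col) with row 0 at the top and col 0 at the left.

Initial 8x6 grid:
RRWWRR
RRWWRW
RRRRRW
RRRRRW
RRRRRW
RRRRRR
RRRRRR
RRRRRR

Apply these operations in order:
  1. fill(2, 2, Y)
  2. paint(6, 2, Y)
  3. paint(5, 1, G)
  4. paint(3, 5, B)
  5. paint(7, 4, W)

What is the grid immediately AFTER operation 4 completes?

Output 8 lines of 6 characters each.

Answer: YYWWYY
YYWWYW
YYYYYW
YYYYYB
YYYYYW
YGYYYY
YYYYYY
YYYYYY

Derivation:
After op 1 fill(2,2,Y) [40 cells changed]:
YYWWYY
YYWWYW
YYYYYW
YYYYYW
YYYYYW
YYYYYY
YYYYYY
YYYYYY
After op 2 paint(6,2,Y):
YYWWYY
YYWWYW
YYYYYW
YYYYYW
YYYYYW
YYYYYY
YYYYYY
YYYYYY
After op 3 paint(5,1,G):
YYWWYY
YYWWYW
YYYYYW
YYYYYW
YYYYYW
YGYYYY
YYYYYY
YYYYYY
After op 4 paint(3,5,B):
YYWWYY
YYWWYW
YYYYYW
YYYYYB
YYYYYW
YGYYYY
YYYYYY
YYYYYY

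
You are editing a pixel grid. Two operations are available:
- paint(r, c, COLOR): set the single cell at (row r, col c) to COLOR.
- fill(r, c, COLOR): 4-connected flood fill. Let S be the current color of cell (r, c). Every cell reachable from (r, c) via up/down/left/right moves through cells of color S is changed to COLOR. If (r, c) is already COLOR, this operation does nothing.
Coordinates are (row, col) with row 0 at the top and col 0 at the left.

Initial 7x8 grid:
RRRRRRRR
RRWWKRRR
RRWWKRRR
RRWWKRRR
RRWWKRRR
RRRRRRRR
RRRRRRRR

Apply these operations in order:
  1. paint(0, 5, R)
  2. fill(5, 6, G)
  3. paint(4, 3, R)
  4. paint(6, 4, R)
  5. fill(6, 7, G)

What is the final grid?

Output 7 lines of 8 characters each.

Answer: GGGGGGGG
GGWWKGGG
GGWWKGGG
GGWWKGGG
GGWRKGGG
GGGGGGGG
GGGGRGGG

Derivation:
After op 1 paint(0,5,R):
RRRRRRRR
RRWWKRRR
RRWWKRRR
RRWWKRRR
RRWWKRRR
RRRRRRRR
RRRRRRRR
After op 2 fill(5,6,G) [44 cells changed]:
GGGGGGGG
GGWWKGGG
GGWWKGGG
GGWWKGGG
GGWWKGGG
GGGGGGGG
GGGGGGGG
After op 3 paint(4,3,R):
GGGGGGGG
GGWWKGGG
GGWWKGGG
GGWWKGGG
GGWRKGGG
GGGGGGGG
GGGGGGGG
After op 4 paint(6,4,R):
GGGGGGGG
GGWWKGGG
GGWWKGGG
GGWWKGGG
GGWRKGGG
GGGGGGGG
GGGGRGGG
After op 5 fill(6,7,G) [0 cells changed]:
GGGGGGGG
GGWWKGGG
GGWWKGGG
GGWWKGGG
GGWRKGGG
GGGGGGGG
GGGGRGGG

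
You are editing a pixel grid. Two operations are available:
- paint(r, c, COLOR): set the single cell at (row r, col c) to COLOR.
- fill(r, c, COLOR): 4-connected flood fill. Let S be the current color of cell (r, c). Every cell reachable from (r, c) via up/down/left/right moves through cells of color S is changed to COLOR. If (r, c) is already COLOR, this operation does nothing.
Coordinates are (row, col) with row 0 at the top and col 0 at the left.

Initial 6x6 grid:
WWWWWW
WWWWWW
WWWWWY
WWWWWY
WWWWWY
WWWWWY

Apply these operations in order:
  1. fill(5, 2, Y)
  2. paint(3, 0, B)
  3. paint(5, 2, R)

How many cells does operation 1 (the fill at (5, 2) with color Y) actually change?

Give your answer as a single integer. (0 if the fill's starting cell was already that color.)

After op 1 fill(5,2,Y) [32 cells changed]:
YYYYYY
YYYYYY
YYYYYY
YYYYYY
YYYYYY
YYYYYY

Answer: 32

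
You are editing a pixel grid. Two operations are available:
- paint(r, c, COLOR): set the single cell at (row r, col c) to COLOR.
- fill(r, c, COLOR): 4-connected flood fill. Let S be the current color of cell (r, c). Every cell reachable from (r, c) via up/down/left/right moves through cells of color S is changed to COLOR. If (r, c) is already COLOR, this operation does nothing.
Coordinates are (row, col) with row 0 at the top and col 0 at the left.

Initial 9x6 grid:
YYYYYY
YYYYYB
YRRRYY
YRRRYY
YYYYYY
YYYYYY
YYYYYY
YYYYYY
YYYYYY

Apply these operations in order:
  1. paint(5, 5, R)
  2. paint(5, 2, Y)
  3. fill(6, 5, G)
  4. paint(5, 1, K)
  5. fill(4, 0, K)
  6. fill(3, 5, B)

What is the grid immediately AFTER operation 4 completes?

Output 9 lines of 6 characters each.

After op 1 paint(5,5,R):
YYYYYY
YYYYYB
YRRRYY
YRRRYY
YYYYYY
YYYYYR
YYYYYY
YYYYYY
YYYYYY
After op 2 paint(5,2,Y):
YYYYYY
YYYYYB
YRRRYY
YRRRYY
YYYYYY
YYYYYR
YYYYYY
YYYYYY
YYYYYY
After op 3 fill(6,5,G) [46 cells changed]:
GGGGGG
GGGGGB
GRRRGG
GRRRGG
GGGGGG
GGGGGR
GGGGGG
GGGGGG
GGGGGG
After op 4 paint(5,1,K):
GGGGGG
GGGGGB
GRRRGG
GRRRGG
GGGGGG
GKGGGR
GGGGGG
GGGGGG
GGGGGG

Answer: GGGGGG
GGGGGB
GRRRGG
GRRRGG
GGGGGG
GKGGGR
GGGGGG
GGGGGG
GGGGGG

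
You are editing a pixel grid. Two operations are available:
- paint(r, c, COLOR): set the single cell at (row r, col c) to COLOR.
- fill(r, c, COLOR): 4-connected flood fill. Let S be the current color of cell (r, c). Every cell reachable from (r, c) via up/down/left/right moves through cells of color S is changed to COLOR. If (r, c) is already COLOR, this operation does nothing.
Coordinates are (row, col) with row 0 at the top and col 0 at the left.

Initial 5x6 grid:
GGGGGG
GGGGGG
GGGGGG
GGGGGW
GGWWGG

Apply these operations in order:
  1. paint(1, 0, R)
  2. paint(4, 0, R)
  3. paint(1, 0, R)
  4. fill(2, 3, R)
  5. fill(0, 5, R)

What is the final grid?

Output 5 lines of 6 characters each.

Answer: RRRRRR
RRRRRR
RRRRRR
RRRRRW
RRWWRR

Derivation:
After op 1 paint(1,0,R):
GGGGGG
RGGGGG
GGGGGG
GGGGGW
GGWWGG
After op 2 paint(4,0,R):
GGGGGG
RGGGGG
GGGGGG
GGGGGW
RGWWGG
After op 3 paint(1,0,R):
GGGGGG
RGGGGG
GGGGGG
GGGGGW
RGWWGG
After op 4 fill(2,3,R) [25 cells changed]:
RRRRRR
RRRRRR
RRRRRR
RRRRRW
RRWWRR
After op 5 fill(0,5,R) [0 cells changed]:
RRRRRR
RRRRRR
RRRRRR
RRRRRW
RRWWRR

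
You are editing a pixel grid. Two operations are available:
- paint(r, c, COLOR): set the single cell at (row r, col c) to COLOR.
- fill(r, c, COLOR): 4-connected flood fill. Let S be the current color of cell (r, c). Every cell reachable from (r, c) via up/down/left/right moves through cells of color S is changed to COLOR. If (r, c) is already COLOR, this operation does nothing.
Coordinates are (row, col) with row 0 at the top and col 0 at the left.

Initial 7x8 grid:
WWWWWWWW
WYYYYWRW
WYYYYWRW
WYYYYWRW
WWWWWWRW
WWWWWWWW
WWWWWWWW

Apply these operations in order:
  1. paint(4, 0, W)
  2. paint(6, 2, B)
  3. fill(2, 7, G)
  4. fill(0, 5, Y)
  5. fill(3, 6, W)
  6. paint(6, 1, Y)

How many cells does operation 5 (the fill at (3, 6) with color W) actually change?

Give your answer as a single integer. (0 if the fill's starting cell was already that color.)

Answer: 4

Derivation:
After op 1 paint(4,0,W):
WWWWWWWW
WYYYYWRW
WYYYYWRW
WYYYYWRW
WWWWWWRW
WWWWWWWW
WWWWWWWW
After op 2 paint(6,2,B):
WWWWWWWW
WYYYYWRW
WYYYYWRW
WYYYYWRW
WWWWWWRW
WWWWWWWW
WWBWWWWW
After op 3 fill(2,7,G) [39 cells changed]:
GGGGGGGG
GYYYYGRG
GYYYYGRG
GYYYYGRG
GGGGGGRG
GGGGGGGG
GGBGGGGG
After op 4 fill(0,5,Y) [39 cells changed]:
YYYYYYYY
YYYYYYRY
YYYYYYRY
YYYYYYRY
YYYYYYRY
YYYYYYYY
YYBYYYYY
After op 5 fill(3,6,W) [4 cells changed]:
YYYYYYYY
YYYYYYWY
YYYYYYWY
YYYYYYWY
YYYYYYWY
YYYYYYYY
YYBYYYYY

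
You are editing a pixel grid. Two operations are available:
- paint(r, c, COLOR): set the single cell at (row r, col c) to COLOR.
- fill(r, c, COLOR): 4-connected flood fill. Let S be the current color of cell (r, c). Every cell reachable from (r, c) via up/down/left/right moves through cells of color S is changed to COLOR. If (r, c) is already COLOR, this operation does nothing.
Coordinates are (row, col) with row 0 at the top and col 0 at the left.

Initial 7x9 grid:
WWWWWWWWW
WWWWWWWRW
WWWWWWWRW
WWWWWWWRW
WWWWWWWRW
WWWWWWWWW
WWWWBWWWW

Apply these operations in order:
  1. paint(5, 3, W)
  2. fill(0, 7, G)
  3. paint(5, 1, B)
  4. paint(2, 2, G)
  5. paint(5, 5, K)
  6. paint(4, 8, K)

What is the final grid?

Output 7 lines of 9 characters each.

After op 1 paint(5,3,W):
WWWWWWWWW
WWWWWWWRW
WWWWWWWRW
WWWWWWWRW
WWWWWWWRW
WWWWWWWWW
WWWWBWWWW
After op 2 fill(0,7,G) [58 cells changed]:
GGGGGGGGG
GGGGGGGRG
GGGGGGGRG
GGGGGGGRG
GGGGGGGRG
GGGGGGGGG
GGGGBGGGG
After op 3 paint(5,1,B):
GGGGGGGGG
GGGGGGGRG
GGGGGGGRG
GGGGGGGRG
GGGGGGGRG
GBGGGGGGG
GGGGBGGGG
After op 4 paint(2,2,G):
GGGGGGGGG
GGGGGGGRG
GGGGGGGRG
GGGGGGGRG
GGGGGGGRG
GBGGGGGGG
GGGGBGGGG
After op 5 paint(5,5,K):
GGGGGGGGG
GGGGGGGRG
GGGGGGGRG
GGGGGGGRG
GGGGGGGRG
GBGGGKGGG
GGGGBGGGG
After op 6 paint(4,8,K):
GGGGGGGGG
GGGGGGGRG
GGGGGGGRG
GGGGGGGRG
GGGGGGGRK
GBGGGKGGG
GGGGBGGGG

Answer: GGGGGGGGG
GGGGGGGRG
GGGGGGGRG
GGGGGGGRG
GGGGGGGRK
GBGGGKGGG
GGGGBGGGG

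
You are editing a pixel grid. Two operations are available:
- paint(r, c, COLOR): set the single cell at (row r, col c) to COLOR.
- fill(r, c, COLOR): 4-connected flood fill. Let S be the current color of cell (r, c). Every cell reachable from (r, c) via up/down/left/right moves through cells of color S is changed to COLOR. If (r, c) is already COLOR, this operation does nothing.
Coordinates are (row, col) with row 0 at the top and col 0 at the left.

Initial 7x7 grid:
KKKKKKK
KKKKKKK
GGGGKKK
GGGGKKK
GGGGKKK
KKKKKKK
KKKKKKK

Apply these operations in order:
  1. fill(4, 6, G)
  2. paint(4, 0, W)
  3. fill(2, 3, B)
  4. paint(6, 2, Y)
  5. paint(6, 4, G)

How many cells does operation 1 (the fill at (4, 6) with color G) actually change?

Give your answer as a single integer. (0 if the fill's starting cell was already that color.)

Answer: 37

Derivation:
After op 1 fill(4,6,G) [37 cells changed]:
GGGGGGG
GGGGGGG
GGGGGGG
GGGGGGG
GGGGGGG
GGGGGGG
GGGGGGG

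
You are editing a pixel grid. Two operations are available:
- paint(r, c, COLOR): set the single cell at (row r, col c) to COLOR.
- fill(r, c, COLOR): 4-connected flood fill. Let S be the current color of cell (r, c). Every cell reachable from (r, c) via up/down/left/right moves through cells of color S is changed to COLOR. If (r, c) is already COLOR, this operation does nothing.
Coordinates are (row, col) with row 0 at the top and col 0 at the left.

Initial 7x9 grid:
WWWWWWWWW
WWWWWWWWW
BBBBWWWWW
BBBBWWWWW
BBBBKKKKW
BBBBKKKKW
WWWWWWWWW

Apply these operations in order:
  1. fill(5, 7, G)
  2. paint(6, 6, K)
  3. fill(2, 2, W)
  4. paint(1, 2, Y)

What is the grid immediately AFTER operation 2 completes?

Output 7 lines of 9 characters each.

After op 1 fill(5,7,G) [8 cells changed]:
WWWWWWWWW
WWWWWWWWW
BBBBWWWWW
BBBBWWWWW
BBBBGGGGW
BBBBGGGGW
WWWWWWWWW
After op 2 paint(6,6,K):
WWWWWWWWW
WWWWWWWWW
BBBBWWWWW
BBBBWWWWW
BBBBGGGGW
BBBBGGGGW
WWWWWWKWW

Answer: WWWWWWWWW
WWWWWWWWW
BBBBWWWWW
BBBBWWWWW
BBBBGGGGW
BBBBGGGGW
WWWWWWKWW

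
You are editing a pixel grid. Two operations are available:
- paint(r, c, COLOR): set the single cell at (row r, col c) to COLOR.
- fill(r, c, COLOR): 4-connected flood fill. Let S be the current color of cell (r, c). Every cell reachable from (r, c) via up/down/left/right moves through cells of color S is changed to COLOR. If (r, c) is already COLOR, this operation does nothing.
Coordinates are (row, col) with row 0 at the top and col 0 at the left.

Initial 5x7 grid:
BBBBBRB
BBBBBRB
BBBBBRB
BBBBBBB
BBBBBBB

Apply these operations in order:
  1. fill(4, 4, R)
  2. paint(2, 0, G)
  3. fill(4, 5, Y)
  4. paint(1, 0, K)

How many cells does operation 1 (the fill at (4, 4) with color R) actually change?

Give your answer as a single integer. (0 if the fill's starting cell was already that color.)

After op 1 fill(4,4,R) [32 cells changed]:
RRRRRRR
RRRRRRR
RRRRRRR
RRRRRRR
RRRRRRR

Answer: 32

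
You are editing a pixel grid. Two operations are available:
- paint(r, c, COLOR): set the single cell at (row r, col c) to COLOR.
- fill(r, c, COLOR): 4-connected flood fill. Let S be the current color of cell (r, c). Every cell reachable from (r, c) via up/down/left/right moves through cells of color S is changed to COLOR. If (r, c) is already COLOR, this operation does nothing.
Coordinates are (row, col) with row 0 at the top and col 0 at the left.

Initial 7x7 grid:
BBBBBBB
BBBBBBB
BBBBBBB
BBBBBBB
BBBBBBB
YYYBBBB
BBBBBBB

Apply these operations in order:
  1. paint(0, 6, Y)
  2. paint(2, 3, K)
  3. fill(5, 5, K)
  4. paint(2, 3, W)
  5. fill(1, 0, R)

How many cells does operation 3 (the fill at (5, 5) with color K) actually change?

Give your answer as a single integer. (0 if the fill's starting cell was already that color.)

Answer: 44

Derivation:
After op 1 paint(0,6,Y):
BBBBBBY
BBBBBBB
BBBBBBB
BBBBBBB
BBBBBBB
YYYBBBB
BBBBBBB
After op 2 paint(2,3,K):
BBBBBBY
BBBBBBB
BBBKBBB
BBBBBBB
BBBBBBB
YYYBBBB
BBBBBBB
After op 3 fill(5,5,K) [44 cells changed]:
KKKKKKY
KKKKKKK
KKKKKKK
KKKKKKK
KKKKKKK
YYYKKKK
KKKKKKK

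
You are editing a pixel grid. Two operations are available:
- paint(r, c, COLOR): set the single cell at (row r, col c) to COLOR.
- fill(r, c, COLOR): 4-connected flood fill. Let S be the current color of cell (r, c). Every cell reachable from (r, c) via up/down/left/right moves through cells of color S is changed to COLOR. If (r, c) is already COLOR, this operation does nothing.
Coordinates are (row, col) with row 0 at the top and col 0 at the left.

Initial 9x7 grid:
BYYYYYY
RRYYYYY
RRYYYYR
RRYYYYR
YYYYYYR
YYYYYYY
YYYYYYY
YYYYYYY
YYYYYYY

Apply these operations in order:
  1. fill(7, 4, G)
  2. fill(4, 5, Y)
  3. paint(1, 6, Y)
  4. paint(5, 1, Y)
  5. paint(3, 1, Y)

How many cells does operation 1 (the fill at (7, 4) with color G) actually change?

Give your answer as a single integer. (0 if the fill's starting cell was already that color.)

After op 1 fill(7,4,G) [53 cells changed]:
BGGGGGG
RRGGGGG
RRGGGGR
RRGGGGR
GGGGGGR
GGGGGGG
GGGGGGG
GGGGGGG
GGGGGGG

Answer: 53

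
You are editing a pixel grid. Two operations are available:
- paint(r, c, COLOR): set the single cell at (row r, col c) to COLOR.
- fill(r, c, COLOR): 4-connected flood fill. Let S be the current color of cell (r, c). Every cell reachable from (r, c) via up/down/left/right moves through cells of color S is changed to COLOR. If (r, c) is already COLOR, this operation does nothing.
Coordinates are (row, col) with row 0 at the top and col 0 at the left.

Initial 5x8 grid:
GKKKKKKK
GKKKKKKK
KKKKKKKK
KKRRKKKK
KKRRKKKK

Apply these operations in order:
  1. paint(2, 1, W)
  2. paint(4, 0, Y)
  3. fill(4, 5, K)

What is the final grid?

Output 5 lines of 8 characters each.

Answer: GKKKKKKK
GKKKKKKK
KWKKKKKK
KKRRKKKK
YKRRKKKK

Derivation:
After op 1 paint(2,1,W):
GKKKKKKK
GKKKKKKK
KWKKKKKK
KKRRKKKK
KKRRKKKK
After op 2 paint(4,0,Y):
GKKKKKKK
GKKKKKKK
KWKKKKKK
KKRRKKKK
YKRRKKKK
After op 3 fill(4,5,K) [0 cells changed]:
GKKKKKKK
GKKKKKKK
KWKKKKKK
KKRRKKKK
YKRRKKKK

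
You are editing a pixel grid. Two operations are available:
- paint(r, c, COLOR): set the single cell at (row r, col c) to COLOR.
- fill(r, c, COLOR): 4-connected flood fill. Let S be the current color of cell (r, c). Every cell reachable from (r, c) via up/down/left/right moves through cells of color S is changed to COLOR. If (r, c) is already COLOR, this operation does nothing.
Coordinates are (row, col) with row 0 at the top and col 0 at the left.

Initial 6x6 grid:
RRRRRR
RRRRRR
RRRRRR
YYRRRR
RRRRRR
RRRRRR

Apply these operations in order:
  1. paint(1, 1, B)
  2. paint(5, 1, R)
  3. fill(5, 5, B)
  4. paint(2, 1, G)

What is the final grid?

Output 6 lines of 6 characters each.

After op 1 paint(1,1,B):
RRRRRR
RBRRRR
RRRRRR
YYRRRR
RRRRRR
RRRRRR
After op 2 paint(5,1,R):
RRRRRR
RBRRRR
RRRRRR
YYRRRR
RRRRRR
RRRRRR
After op 3 fill(5,5,B) [33 cells changed]:
BBBBBB
BBBBBB
BBBBBB
YYBBBB
BBBBBB
BBBBBB
After op 4 paint(2,1,G):
BBBBBB
BBBBBB
BGBBBB
YYBBBB
BBBBBB
BBBBBB

Answer: BBBBBB
BBBBBB
BGBBBB
YYBBBB
BBBBBB
BBBBBB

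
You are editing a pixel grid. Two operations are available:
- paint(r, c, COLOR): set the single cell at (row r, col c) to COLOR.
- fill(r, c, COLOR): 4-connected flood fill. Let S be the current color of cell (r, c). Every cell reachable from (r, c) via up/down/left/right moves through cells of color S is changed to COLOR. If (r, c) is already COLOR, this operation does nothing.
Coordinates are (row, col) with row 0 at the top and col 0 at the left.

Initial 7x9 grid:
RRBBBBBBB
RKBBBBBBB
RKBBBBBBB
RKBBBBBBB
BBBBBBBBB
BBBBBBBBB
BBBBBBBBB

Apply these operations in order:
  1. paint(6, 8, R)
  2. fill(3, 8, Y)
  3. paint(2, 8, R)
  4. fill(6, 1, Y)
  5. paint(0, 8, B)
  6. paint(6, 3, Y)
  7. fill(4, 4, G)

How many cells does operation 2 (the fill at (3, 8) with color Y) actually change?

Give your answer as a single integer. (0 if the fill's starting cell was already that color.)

After op 1 paint(6,8,R):
RRBBBBBBB
RKBBBBBBB
RKBBBBBBB
RKBBBBBBB
BBBBBBBBB
BBBBBBBBB
BBBBBBBBR
After op 2 fill(3,8,Y) [54 cells changed]:
RRYYYYYYY
RKYYYYYYY
RKYYYYYYY
RKYYYYYYY
YYYYYYYYY
YYYYYYYYY
YYYYYYYYR

Answer: 54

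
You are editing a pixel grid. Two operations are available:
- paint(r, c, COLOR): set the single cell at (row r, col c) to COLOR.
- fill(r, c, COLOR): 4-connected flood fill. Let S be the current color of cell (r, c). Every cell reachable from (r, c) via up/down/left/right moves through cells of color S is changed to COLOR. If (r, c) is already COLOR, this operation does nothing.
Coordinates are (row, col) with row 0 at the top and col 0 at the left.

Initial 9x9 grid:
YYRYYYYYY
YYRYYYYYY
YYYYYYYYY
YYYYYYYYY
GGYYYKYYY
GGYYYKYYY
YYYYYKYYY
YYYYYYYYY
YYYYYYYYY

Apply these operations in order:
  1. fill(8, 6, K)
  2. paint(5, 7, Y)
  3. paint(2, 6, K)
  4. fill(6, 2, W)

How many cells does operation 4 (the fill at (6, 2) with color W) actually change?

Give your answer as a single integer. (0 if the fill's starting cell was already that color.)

Answer: 74

Derivation:
After op 1 fill(8,6,K) [72 cells changed]:
KKRKKKKKK
KKRKKKKKK
KKKKKKKKK
KKKKKKKKK
GGKKKKKKK
GGKKKKKKK
KKKKKKKKK
KKKKKKKKK
KKKKKKKKK
After op 2 paint(5,7,Y):
KKRKKKKKK
KKRKKKKKK
KKKKKKKKK
KKKKKKKKK
GGKKKKKKK
GGKKKKKYK
KKKKKKKKK
KKKKKKKKK
KKKKKKKKK
After op 3 paint(2,6,K):
KKRKKKKKK
KKRKKKKKK
KKKKKKKKK
KKKKKKKKK
GGKKKKKKK
GGKKKKKYK
KKKKKKKKK
KKKKKKKKK
KKKKKKKKK
After op 4 fill(6,2,W) [74 cells changed]:
WWRWWWWWW
WWRWWWWWW
WWWWWWWWW
WWWWWWWWW
GGWWWWWWW
GGWWWWWYW
WWWWWWWWW
WWWWWWWWW
WWWWWWWWW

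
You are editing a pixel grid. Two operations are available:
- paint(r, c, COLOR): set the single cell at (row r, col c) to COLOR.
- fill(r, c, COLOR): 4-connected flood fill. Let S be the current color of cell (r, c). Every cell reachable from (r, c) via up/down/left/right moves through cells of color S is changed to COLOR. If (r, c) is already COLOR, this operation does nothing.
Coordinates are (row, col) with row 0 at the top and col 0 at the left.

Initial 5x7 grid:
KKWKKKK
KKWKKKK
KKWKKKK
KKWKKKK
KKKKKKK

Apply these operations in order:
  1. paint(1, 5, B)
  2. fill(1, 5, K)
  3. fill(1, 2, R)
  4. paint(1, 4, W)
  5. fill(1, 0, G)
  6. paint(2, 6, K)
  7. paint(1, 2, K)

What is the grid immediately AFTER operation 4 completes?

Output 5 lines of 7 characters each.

After op 1 paint(1,5,B):
KKWKKKK
KKWKKBK
KKWKKKK
KKWKKKK
KKKKKKK
After op 2 fill(1,5,K) [1 cells changed]:
KKWKKKK
KKWKKKK
KKWKKKK
KKWKKKK
KKKKKKK
After op 3 fill(1,2,R) [4 cells changed]:
KKRKKKK
KKRKKKK
KKRKKKK
KKRKKKK
KKKKKKK
After op 4 paint(1,4,W):
KKRKKKK
KKRKWKK
KKRKKKK
KKRKKKK
KKKKKKK

Answer: KKRKKKK
KKRKWKK
KKRKKKK
KKRKKKK
KKKKKKK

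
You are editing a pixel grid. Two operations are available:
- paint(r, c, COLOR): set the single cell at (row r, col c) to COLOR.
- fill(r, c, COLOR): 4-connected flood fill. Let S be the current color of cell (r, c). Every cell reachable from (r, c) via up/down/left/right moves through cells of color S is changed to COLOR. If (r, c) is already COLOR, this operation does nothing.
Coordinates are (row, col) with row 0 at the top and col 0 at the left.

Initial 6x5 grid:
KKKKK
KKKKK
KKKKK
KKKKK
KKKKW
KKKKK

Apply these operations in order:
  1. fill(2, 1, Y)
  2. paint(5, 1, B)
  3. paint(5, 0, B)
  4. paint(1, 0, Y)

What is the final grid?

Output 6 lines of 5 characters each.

Answer: YYYYY
YYYYY
YYYYY
YYYYY
YYYYW
BBYYY

Derivation:
After op 1 fill(2,1,Y) [29 cells changed]:
YYYYY
YYYYY
YYYYY
YYYYY
YYYYW
YYYYY
After op 2 paint(5,1,B):
YYYYY
YYYYY
YYYYY
YYYYY
YYYYW
YBYYY
After op 3 paint(5,0,B):
YYYYY
YYYYY
YYYYY
YYYYY
YYYYW
BBYYY
After op 4 paint(1,0,Y):
YYYYY
YYYYY
YYYYY
YYYYY
YYYYW
BBYYY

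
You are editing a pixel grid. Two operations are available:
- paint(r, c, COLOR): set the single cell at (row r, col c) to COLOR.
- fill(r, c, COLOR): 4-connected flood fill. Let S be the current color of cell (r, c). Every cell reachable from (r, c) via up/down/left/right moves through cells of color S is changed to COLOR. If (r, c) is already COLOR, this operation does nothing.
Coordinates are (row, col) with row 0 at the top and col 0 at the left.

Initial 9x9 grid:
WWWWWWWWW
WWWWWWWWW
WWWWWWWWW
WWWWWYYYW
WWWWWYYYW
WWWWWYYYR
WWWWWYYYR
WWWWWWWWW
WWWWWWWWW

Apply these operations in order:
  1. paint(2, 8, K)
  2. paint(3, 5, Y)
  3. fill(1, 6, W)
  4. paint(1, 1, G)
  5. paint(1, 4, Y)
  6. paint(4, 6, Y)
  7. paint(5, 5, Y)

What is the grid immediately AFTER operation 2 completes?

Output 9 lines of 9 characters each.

Answer: WWWWWWWWW
WWWWWWWWW
WWWWWWWWK
WWWWWYYYW
WWWWWYYYW
WWWWWYYYR
WWWWWYYYR
WWWWWWWWW
WWWWWWWWW

Derivation:
After op 1 paint(2,8,K):
WWWWWWWWW
WWWWWWWWW
WWWWWWWWK
WWWWWYYYW
WWWWWYYYW
WWWWWYYYR
WWWWWYYYR
WWWWWWWWW
WWWWWWWWW
After op 2 paint(3,5,Y):
WWWWWWWWW
WWWWWWWWW
WWWWWWWWK
WWWWWYYYW
WWWWWYYYW
WWWWWYYYR
WWWWWYYYR
WWWWWWWWW
WWWWWWWWW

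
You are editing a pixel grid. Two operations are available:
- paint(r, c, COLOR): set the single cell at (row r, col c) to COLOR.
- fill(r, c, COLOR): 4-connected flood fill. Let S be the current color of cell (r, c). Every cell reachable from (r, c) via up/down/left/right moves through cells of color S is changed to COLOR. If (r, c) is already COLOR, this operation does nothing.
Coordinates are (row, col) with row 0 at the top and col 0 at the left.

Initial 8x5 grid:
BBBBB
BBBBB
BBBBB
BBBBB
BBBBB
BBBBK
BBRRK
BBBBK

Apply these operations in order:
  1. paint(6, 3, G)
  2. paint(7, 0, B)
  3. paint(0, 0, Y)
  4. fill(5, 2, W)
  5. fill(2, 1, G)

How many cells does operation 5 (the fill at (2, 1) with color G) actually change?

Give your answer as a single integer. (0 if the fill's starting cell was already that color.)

After op 1 paint(6,3,G):
BBBBB
BBBBB
BBBBB
BBBBB
BBBBB
BBBBK
BBRGK
BBBBK
After op 2 paint(7,0,B):
BBBBB
BBBBB
BBBBB
BBBBB
BBBBB
BBBBK
BBRGK
BBBBK
After op 3 paint(0,0,Y):
YBBBB
BBBBB
BBBBB
BBBBB
BBBBB
BBBBK
BBRGK
BBBBK
After op 4 fill(5,2,W) [34 cells changed]:
YWWWW
WWWWW
WWWWW
WWWWW
WWWWW
WWWWK
WWRGK
WWWWK
After op 5 fill(2,1,G) [34 cells changed]:
YGGGG
GGGGG
GGGGG
GGGGG
GGGGG
GGGGK
GGRGK
GGGGK

Answer: 34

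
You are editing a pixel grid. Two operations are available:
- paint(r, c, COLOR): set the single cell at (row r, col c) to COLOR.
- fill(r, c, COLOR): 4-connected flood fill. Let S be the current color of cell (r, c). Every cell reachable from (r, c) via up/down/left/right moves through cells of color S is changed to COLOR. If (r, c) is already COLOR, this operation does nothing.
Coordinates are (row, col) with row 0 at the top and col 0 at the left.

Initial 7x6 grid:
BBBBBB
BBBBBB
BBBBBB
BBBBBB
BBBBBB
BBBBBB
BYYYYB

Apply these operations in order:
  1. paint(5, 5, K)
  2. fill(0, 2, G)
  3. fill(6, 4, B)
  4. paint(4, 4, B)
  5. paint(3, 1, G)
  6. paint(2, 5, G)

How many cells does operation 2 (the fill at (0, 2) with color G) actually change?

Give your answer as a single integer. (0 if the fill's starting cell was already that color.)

After op 1 paint(5,5,K):
BBBBBB
BBBBBB
BBBBBB
BBBBBB
BBBBBB
BBBBBK
BYYYYB
After op 2 fill(0,2,G) [36 cells changed]:
GGGGGG
GGGGGG
GGGGGG
GGGGGG
GGGGGG
GGGGGK
GYYYYB

Answer: 36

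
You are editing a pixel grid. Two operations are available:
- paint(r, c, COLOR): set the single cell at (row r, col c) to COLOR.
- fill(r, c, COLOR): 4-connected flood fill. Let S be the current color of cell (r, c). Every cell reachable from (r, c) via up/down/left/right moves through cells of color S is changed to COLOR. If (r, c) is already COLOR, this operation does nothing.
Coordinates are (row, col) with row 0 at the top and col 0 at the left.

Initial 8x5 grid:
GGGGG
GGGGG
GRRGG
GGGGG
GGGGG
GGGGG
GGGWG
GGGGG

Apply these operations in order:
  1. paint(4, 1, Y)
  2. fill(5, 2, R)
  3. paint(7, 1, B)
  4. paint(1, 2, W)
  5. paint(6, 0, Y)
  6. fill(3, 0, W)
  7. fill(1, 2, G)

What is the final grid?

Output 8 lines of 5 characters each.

Answer: GGGGG
GGGGG
GGGGG
GGGGG
GYGGG
GGGGG
YGGGG
RBGGG

Derivation:
After op 1 paint(4,1,Y):
GGGGG
GGGGG
GRRGG
GGGGG
GYGGG
GGGGG
GGGWG
GGGGG
After op 2 fill(5,2,R) [36 cells changed]:
RRRRR
RRRRR
RRRRR
RRRRR
RYRRR
RRRRR
RRRWR
RRRRR
After op 3 paint(7,1,B):
RRRRR
RRRRR
RRRRR
RRRRR
RYRRR
RRRRR
RRRWR
RBRRR
After op 4 paint(1,2,W):
RRRRR
RRWRR
RRRRR
RRRRR
RYRRR
RRRRR
RRRWR
RBRRR
After op 5 paint(6,0,Y):
RRRRR
RRWRR
RRRRR
RRRRR
RYRRR
RRRRR
YRRWR
RBRRR
After op 6 fill(3,0,W) [34 cells changed]:
WWWWW
WWWWW
WWWWW
WWWWW
WYWWW
WWWWW
YWWWW
RBWWW
After op 7 fill(1,2,G) [36 cells changed]:
GGGGG
GGGGG
GGGGG
GGGGG
GYGGG
GGGGG
YGGGG
RBGGG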